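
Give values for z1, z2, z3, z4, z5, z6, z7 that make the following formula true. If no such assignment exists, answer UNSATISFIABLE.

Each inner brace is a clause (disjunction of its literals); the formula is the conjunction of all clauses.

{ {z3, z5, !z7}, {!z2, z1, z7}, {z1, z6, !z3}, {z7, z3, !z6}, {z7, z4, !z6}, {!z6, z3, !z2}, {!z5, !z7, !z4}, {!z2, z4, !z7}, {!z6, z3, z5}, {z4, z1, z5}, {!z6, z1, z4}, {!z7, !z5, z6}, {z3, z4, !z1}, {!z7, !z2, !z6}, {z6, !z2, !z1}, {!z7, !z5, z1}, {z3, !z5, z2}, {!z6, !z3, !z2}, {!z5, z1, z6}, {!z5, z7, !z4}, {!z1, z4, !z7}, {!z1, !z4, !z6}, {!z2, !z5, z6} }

z1=true; z2=false; z3=true; z4=true; z5=false; z6=false; z7=false

Case z3 = true:
Case z1 = true:
Case z6 = false:
(!z2) alone gives z2 = false.
Case z7 = false:
Case z5 = false:
Every clause is now satisfied; z4 is unconstrained.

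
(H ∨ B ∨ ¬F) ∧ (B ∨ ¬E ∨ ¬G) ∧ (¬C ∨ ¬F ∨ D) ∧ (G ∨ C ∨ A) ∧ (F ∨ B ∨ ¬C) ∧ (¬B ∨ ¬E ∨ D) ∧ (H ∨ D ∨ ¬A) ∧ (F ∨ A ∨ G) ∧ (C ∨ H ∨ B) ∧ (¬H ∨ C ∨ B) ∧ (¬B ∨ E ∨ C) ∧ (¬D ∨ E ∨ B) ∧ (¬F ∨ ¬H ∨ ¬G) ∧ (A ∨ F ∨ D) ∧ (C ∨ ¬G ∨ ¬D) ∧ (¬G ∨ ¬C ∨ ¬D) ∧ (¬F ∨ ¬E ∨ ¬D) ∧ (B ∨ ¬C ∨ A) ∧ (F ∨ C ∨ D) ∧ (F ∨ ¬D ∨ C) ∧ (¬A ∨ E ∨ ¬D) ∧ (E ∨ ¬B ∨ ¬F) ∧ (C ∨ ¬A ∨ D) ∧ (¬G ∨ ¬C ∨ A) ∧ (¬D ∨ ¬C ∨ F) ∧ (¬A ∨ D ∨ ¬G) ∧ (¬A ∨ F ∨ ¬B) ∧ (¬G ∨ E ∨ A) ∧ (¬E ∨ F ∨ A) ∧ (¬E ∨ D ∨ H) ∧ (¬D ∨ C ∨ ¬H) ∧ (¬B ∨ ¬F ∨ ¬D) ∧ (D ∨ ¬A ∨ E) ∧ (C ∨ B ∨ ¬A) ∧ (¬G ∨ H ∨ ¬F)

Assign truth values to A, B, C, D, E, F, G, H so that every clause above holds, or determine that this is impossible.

UNSATISFIABLE

Case H = True:
Case C = True:
Case F = False:
(B) alone gives B = True.
(¬D) alone gives D = False.
(¬E) alone gives E = False.
(A) alone gives A = True.
That conflicts with the unit clause (¬A).
That branch fails; take F = True instead.
(D) alone gives D = True.
(¬G) alone gives G = False.
(¬E) alone gives E = False.
(B) alone gives B = True.
That conflicts with the unit clause (¬B).
Either choice for F ends in contradiction.
That branch fails; take C = False instead.
(B) alone gives B = True.
(E) alone gives E = True.
(D) alone gives D = True.
That conflicts with the unit clause (¬D).
Either choice for C ends in contradiction.
That branch fails; take H = False instead.
Case B = True:
Case E = False:
(C) alone gives C = True.
(¬F) alone gives F = False.
(¬D) alone gives D = False.
(¬A) alone gives A = False.
That conflicts with the unit clause (A).
That branch fails; take E = True instead.
(D) alone gives D = True.
(¬F) alone gives F = False.
(C) alone gives C = True.
That conflicts with the unit clause (¬C).
Either choice for E ends in contradiction.
That branch fails; take B = False instead.
(¬F) alone gives F = False.
(¬C) alone gives C = False.
That conflicts with the unit clause (C).
Either choice for B ends in contradiction.
Either choice for H ends in contradiction.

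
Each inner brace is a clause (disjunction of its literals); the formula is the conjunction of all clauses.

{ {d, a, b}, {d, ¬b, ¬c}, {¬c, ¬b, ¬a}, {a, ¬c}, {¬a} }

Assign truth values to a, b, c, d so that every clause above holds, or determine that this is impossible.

a: False, b: True, c: False, d: True

The clause (¬a) is unit, so a = False.
The clause (¬c) is unit, so c = False.
Branch on d: set d = True.
Every clause is now satisfied; b is unconstrained.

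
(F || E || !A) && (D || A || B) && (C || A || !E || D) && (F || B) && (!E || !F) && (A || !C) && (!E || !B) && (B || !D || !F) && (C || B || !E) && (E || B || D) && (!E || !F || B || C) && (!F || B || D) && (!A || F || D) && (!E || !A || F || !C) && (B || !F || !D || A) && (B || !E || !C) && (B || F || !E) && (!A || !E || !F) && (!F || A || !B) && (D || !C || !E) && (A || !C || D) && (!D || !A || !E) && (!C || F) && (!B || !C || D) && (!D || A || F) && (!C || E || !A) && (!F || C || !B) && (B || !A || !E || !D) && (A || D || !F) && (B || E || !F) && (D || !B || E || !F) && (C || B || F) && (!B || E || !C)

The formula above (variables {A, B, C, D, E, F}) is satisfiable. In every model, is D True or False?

Suppose D = true.
Try F = true.
The clause (!E) is unit, so E = false.
The clause (B) is unit, so B = true.
The clause (A) is unit, so A = true.
The clause (!C) is unit, so C = false.
Now (C) is unsatisfied and unit — conflict.
That branch fails; take F = false instead.
The clause (B) is unit, so B = true.
The clause (!E) is unit, so E = false.
The clause (!A) is unit, so A = false.
Now (A) is unsatisfied and unit — conflict.
Neither F = true nor F = false works.
So every satisfying assignment has D = False.

False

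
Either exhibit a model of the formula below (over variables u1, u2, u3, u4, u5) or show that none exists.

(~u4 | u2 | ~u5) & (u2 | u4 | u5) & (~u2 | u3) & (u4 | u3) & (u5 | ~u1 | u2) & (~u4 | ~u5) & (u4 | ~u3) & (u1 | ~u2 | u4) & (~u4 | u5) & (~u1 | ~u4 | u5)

Try u2 = 0.
Try u4 = 0.
From the singleton clause (u5), u5 = 1.
From the singleton clause (u3), u3 = 1.
Now (~u3) is unsatisfied and unit — conflict.
Undo u4 and try u4 = 1.
From the singleton clause (~u5), u5 = 0.
Now (u5) is unsatisfied and unit — conflict.
Both values of u4 lead to a conflict.
Undo u2 and try u2 = 1.
From the singleton clause (u3), u3 = 1.
From the singleton clause (u4), u4 = 1.
From the singleton clause (~u5), u5 = 0.
Now (u5) is unsatisfied and unit — conflict.
Both values of u2 lead to a conflict.

UNSATISFIABLE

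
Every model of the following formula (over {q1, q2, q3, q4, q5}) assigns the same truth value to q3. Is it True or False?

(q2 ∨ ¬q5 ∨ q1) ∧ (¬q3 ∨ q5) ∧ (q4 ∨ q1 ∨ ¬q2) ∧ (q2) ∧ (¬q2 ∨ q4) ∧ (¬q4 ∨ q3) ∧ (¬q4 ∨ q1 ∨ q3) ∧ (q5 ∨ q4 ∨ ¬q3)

True

Suppose q3 = False.
From the singleton clause (q2), q2 = True.
From the singleton clause (q4), q4 = True.
That conflicts with the unit clause (¬q4).
So every satisfying assignment has q3 = True.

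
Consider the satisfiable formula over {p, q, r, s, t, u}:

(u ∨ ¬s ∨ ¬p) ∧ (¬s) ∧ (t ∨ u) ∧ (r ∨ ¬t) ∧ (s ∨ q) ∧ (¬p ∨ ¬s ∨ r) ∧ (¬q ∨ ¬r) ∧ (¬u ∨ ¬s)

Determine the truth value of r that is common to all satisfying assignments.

Suppose r = True.
The clause (¬s) is unit, so s = False.
The clause (q) is unit, so q = True.
But (¬q) is also a unit clause — contradiction.
So every satisfying assignment has r = False.

False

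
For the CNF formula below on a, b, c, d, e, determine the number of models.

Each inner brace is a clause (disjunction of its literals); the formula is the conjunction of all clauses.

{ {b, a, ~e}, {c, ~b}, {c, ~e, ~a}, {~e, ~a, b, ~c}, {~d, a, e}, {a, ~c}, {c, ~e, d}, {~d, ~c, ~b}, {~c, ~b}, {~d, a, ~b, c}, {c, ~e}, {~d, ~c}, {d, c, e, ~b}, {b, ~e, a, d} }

There are 2^5 = 32 truth assignments over (a, b, c, d, e).
Split on a. With a = 1, the clauses containing a are satisfied and ~a drops from the rest; 3 of the 2^4 = 16 assignments to the other variables satisfy what remains.
With a = 0, by the same count on the reduced clause set, 1 assignment works.
Total: 3 + 1 = 4.

4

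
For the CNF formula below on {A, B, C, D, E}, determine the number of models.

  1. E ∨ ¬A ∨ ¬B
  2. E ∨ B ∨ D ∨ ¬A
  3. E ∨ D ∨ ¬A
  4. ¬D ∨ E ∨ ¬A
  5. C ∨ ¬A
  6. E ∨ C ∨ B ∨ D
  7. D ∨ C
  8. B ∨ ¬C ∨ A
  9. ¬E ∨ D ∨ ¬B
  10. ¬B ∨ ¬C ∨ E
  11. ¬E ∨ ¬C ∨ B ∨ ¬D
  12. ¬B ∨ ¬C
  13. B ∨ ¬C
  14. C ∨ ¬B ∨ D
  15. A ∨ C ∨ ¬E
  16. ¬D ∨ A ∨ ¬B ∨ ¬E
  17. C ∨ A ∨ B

There are 2^5 = 32 truth assignments over (A, B, C, D, E).
Split on E. With E = True, the clauses containing E are satisfied and ¬E drops from the rest; 0 of the 2^4 = 16 assignments to the other variables satisfy what remains.
With E = False, by the same count on the reduced clause set, 1 assignment works.
(One model: A=F, B=T, C=F, D=T, E=F.)
Total: 0 + 1 = 1.

1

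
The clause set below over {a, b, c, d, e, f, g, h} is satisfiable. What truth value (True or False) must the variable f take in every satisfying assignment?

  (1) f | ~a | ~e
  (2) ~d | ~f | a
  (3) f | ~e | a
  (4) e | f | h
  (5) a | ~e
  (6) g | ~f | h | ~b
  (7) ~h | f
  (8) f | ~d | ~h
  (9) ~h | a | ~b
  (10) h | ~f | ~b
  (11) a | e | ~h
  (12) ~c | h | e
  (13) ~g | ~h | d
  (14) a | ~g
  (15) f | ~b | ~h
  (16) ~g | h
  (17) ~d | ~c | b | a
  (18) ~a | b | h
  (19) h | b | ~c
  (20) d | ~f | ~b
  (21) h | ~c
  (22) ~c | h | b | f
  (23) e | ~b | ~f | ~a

Suppose f = 0.
From the singleton clause (~h), h = 0.
From the singleton clause (e), e = 1.
From the singleton clause (~a), a = 0.
But (a) is also a unit clause — contradiction.
So every satisfying assignment has f = True.

True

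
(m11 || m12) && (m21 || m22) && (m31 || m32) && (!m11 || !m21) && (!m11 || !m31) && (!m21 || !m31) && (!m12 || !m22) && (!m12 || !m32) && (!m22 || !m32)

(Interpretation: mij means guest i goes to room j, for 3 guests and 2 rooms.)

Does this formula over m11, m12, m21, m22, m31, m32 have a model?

Unsatisfiable

Suppose m11 = true.
From the singleton clause (!m21), m21 = false.
From the singleton clause (m22), m22 = true.
From the singleton clause (!m31), m31 = false.
From the singleton clause (m32), m32 = true.
But (!m32) is also a unit clause — contradiction.
So m11 must be the other value — set m11 = false.
From the singleton clause (m12), m12 = true.
From the singleton clause (!m22), m22 = false.
From the singleton clause (m21), m21 = true.
From the singleton clause (!m31), m31 = false.
From the singleton clause (m32), m32 = true.
But (!m32) is also a unit clause — contradiction.
Neither m11 = true nor m11 = false works.
No assignment satisfies every clause.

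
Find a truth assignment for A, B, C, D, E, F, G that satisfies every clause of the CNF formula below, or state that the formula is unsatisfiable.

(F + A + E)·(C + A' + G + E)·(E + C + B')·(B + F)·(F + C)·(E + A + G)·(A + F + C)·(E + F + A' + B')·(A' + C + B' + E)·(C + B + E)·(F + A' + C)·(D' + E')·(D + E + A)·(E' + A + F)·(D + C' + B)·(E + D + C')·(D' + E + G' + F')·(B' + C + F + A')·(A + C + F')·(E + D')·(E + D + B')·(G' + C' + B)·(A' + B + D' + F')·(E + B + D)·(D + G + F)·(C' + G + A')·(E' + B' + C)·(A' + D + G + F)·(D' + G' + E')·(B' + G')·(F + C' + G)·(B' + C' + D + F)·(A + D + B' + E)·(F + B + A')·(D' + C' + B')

Case B = 0:
Unit clause (F) forces F = 1.
Case C = 0:
Unit clause (E) forces E = 1.
Unit clause (D') forces D = 0.
Unit clause (A) forces A = 1.
No clause remains; G is free.

A: 1, B: 0, C: 0, D: 0, E: 1, F: 1, G: 0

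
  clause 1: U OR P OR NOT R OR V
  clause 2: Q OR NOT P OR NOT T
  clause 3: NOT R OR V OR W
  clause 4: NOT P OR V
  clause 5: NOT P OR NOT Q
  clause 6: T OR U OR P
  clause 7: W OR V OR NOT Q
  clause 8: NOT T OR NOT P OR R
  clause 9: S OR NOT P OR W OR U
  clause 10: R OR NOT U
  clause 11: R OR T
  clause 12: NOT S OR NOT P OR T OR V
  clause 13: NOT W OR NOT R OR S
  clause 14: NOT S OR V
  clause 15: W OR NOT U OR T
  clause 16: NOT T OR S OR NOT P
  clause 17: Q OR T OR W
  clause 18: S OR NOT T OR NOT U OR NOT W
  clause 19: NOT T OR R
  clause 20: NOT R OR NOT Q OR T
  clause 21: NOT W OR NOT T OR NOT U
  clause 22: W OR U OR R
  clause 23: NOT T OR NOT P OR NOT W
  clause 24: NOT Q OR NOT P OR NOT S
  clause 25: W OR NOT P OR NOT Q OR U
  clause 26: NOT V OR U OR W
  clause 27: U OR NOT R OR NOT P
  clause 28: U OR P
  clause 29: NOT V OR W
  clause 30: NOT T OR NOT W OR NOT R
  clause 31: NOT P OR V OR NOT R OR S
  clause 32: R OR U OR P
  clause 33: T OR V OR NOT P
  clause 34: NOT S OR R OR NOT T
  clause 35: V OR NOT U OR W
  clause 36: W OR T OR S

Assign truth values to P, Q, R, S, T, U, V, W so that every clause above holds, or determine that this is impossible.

P: false,  Q: false,  R: true,  S: true,  T: false,  U: true,  V: true,  W: true

Suppose P = false.
(U) alone gives U = true.
(R) alone gives R = true.
Suppose V = true.
(W) alone gives W = true.
(S) alone gives S = true.
(NOT T) alone gives T = false.
(NOT Q) alone gives Q = false.
This assignment satisfies each clause.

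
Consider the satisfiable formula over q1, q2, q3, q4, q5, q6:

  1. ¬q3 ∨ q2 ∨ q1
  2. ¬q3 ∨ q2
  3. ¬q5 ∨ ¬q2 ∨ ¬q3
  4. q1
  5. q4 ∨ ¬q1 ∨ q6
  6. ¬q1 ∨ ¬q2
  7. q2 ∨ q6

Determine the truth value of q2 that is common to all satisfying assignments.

False

Suppose q2 = True.
From the singleton clause (q1), q1 = True.
That conflicts with the unit clause (¬q1).
So every satisfying assignment has q2 = False.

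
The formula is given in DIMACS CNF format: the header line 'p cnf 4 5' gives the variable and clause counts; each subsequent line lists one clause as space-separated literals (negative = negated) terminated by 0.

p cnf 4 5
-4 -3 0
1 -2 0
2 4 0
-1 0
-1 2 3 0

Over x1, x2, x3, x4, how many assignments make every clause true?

There are 2^4 = 16 truth assignments over (x1, x2, x3, x4).
Check each against the 5 clauses (columns in the order x1, x2, x3, x4):
  F F F F  ✗ fails (x2 ∨ x4)
  F F F T  ✓ satisfies all
  F F T F  ✗ fails (x2 ∨ x4)
  F F T T  ✗ fails (¬x4 ∨ ¬x3)
  F T F F  ✗ fails (x1 ∨ ¬x2)
  F T F T  ✗ fails (x1 ∨ ¬x2)
  F T T F  ✗ fails (x1 ∨ ¬x2)
  F T T T  ✗ fails (¬x4 ∨ ¬x3)
  T F F F  ✗ fails (x2 ∨ x4)
  T F F T  ✗ fails (¬x1)
  T F T F  ✗ fails (x2 ∨ x4)
  T F T T  ✗ fails (¬x4 ∨ ¬x3)
  T T F F  ✗ fails (¬x1)
  T T F T  ✗ fails (¬x1)
  T T T F  ✗ fails (¬x1)
  T T T T  ✗ fails (¬x4 ∨ ¬x3)
1 of the 16 rows is a model.

1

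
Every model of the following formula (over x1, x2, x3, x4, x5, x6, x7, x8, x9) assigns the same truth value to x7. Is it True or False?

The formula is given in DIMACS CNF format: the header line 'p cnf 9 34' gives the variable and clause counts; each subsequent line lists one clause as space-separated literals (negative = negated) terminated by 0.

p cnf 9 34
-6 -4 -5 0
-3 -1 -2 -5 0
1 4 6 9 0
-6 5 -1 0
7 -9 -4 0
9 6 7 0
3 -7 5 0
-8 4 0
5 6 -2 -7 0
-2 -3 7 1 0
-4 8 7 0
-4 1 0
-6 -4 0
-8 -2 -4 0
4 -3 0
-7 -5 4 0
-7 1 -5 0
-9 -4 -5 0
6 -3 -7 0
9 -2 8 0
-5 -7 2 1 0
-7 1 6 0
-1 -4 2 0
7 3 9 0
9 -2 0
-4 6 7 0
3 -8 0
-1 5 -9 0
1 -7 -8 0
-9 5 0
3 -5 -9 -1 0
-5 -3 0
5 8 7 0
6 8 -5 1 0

False

Suppose x7 = True.
Case x3 = True:
From the singleton clause (x4), x4 = True.
From the singleton clause (x1), x1 = True.
From the singleton clause (¬x6), x6 = False.
Now (x6) is unsatisfied and unit — conflict.
That branch fails; take x3 = False instead.
From the singleton clause (x5), x5 = True.
From the singleton clause (x4), x4 = True.
From the singleton clause (¬x6), x6 = False.
From the singleton clause (x1), x1 = True.
From the singleton clause (¬x9), x9 = False.
From the singleton clause (x2), x2 = True.
Now (¬x2) is unsatisfied and unit — conflict.
Either choice for x3 ends in contradiction.
So every satisfying assignment has x7 = False.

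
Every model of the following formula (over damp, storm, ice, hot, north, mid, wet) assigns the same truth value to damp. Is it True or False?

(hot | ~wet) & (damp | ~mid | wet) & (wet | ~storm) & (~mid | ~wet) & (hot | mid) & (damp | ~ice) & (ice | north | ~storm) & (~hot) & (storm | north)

True

Suppose damp = 0.
(~ice) alone gives ice = 0.
(~hot) alone gives hot = 0.
(~wet) alone gives wet = 0.
(~mid) alone gives mid = 0.
That conflicts with the unit clause (mid).
So every satisfying assignment has damp = True.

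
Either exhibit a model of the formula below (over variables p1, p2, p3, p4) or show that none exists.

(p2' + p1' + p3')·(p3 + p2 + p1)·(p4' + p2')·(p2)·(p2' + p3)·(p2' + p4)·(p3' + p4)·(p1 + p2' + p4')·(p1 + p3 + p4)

UNSATISFIABLE

(p2) alone gives p2 = 1.
(p4') alone gives p4 = 0.
Now (p4) is unsatisfied and unit — conflict.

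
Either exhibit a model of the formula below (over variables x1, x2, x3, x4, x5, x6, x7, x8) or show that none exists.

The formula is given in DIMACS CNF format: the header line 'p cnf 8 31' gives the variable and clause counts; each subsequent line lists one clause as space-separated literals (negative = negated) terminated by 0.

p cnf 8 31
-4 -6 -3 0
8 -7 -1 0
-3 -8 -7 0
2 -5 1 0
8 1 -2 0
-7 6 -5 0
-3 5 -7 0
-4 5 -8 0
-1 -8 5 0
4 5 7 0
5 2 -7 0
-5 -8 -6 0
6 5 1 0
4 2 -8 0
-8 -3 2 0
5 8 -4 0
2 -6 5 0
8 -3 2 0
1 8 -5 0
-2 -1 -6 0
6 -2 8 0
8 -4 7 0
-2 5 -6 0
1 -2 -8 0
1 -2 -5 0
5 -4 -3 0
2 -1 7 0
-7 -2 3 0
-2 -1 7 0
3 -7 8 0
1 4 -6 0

Suppose x4 = False.
Suppose x5 = True.
Suppose x2 = True.
The clause (x1) is unit, so x1 = True.
The clause (¬x6) is unit, so x6 = False.
The clause (¬x7) is unit, so x7 = False.
Now (x7) is unsatisfied and unit — conflict.
So x2 must be the other value — set x2 = False.
The clause (x1) is unit, so x1 = True.
The clause (¬x8) is unit, so x8 = False.
The clause (¬x7) is unit, so x7 = False.
Now (x7) is unsatisfied and unit — conflict.
Both values of x2 lead to a conflict.
So x5 must be the other value — set x5 = False.
The clause (x7) is unit, so x7 = True.
The clause (¬x3) is unit, so x3 = False.
The clause (x2) is unit, so x2 = True.
Now (¬x2) is unsatisfied and unit — conflict.
Both values of x5 lead to a conflict.
So x4 must be the other value — set x4 = True.
Suppose x6 = False.
Suppose x7 = False.
The clause (x8) is unit, so x8 = True.
The clause (x5) is unit, so x5 = True.
Suppose x2 = True.
The clause (x1) is unit, so x1 = True.
Now (¬x1) is unsatisfied and unit — conflict.
So x2 must be the other value — set x2 = False.
The clause (x1) is unit, so x1 = True.
Now (¬x1) is unsatisfied and unit — conflict.
Both values of x2 lead to a conflict.
So x7 must be the other value — set x7 = True.
The clause (¬x5) is unit, so x5 = False.
The clause (¬x3) is unit, so x3 = False.
The clause (¬x8) is unit, so x8 = False.
Now (x8) is unsatisfied and unit — conflict.
Both values of x7 lead to a conflict.
So x6 must be the other value — set x6 = True.
The clause (¬x3) is unit, so x3 = False.
Suppose x5 = True.
The clause (¬x8) is unit, so x8 = False.
The clause (x1) is unit, so x1 = True.
The clause (¬x7) is unit, so x7 = False.
Now (x7) is unsatisfied and unit — conflict.
So x5 must be the other value — set x5 = False.
The clause (¬x8) is unit, so x8 = False.
Now (x8) is unsatisfied and unit — conflict.
Both values of x5 lead to a conflict.
Both values of x6 lead to a conflict.
Both values of x4 lead to a conflict.

UNSATISFIABLE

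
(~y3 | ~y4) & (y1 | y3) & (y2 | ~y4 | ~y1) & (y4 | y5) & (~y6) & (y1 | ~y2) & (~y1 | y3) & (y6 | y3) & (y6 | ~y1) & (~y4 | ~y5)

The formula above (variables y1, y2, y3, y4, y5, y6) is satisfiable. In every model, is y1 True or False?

Suppose y1 = 1.
From the singleton clause (~y6), y6 = 0.
Now (y6) is unsatisfied and unit — conflict.
So every satisfying assignment has y1 = False.

False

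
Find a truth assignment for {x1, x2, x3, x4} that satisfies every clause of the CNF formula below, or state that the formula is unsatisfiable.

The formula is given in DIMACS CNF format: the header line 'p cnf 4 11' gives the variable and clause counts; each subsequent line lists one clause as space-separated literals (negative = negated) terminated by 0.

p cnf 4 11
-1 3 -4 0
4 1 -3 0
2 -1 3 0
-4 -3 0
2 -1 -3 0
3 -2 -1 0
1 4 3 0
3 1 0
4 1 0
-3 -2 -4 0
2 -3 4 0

x1 ↦ True,  x2 ↦ True,  x3 ↦ True,  x4 ↦ False

Suppose x4 = False.
Unit clause (x1) forces x1 = True.
Suppose x2 = True.
Unit clause (x3) forces x3 = True.
This assignment satisfies each clause.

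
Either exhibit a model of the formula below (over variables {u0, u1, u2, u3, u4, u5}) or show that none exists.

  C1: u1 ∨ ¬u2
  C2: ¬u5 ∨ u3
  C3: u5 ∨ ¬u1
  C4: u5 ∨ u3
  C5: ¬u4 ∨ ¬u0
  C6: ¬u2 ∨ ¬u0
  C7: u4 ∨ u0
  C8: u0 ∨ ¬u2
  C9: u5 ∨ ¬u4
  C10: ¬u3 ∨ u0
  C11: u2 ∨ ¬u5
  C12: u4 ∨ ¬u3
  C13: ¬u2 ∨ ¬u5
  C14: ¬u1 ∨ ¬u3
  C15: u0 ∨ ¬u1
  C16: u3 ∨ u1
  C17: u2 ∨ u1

Case u1 = True:
The clause (u5) is unit, so u5 = True.
The clause (u3) is unit, so u3 = True.
But (¬u3) is also a unit clause — contradiction.
Undo u1 and try u1 = False.
The clause (¬u2) is unit, so u2 = False.
But (u2) is also a unit clause — contradiction.
Both values of u1 lead to a conflict.

UNSATISFIABLE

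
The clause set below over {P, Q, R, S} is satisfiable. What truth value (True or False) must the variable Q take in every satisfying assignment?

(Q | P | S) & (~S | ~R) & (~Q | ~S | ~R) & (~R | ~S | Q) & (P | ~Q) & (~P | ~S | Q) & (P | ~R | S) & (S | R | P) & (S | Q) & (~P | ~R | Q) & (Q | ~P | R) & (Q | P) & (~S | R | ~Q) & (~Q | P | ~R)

Suppose Q = 0.
Unit clause (S) forces S = 1.
Unit clause (~R) forces R = 0.
Unit clause (~P) forces P = 0.
That conflicts with the unit clause (P).
So every satisfying assignment has Q = True.

True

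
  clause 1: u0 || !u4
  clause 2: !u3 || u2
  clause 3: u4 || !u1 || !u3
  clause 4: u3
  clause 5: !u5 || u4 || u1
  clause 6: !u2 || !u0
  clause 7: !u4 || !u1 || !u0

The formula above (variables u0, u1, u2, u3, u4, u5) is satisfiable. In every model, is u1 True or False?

Suppose u1 = true.
(u3) alone gives u3 = true.
(u2) alone gives u2 = true.
(u4) alone gives u4 = true.
(u0) alone gives u0 = true.
Now (!u0) is unsatisfied and unit — conflict.
So every satisfying assignment has u1 = False.

False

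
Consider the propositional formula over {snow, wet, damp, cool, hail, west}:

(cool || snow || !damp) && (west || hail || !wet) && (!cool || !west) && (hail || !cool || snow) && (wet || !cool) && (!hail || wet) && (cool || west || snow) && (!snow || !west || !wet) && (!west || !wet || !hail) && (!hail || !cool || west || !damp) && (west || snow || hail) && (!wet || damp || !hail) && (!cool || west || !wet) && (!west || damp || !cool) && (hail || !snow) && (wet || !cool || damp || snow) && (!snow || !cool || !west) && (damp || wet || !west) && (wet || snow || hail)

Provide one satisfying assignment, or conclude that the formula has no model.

snow=false, wet=true, damp=false, cool=false, hail=false, west=true

Suppose cool = false.
Suppose snow = false.
(!damp) alone gives damp = false.
(west) alone gives west = true.
(wet) alone gives wet = true.
(!hail) alone gives hail = false.
Every clause now holds.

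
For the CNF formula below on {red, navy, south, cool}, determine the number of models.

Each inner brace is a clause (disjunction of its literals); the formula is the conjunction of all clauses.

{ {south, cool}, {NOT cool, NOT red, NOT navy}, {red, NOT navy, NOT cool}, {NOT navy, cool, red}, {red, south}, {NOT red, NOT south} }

There are 2^4 = 16 truth assignments over (red, navy, south, cool).
Check each against the 6 clauses (columns in the order red, navy, south, cool):
  F F F F  ✗ fails (south OR cool)
  F F F T  ✗ fails (red OR south)
  F F T F  ✓ satisfies all
  F F T T  ✓ satisfies all
  F T F F  ✗ fails (south OR cool)
  F T F T  ✗ fails (red OR NOT navy OR NOT cool)
  F T T F  ✗ fails (NOT navy OR cool OR red)
  F T T T  ✗ fails (red OR NOT navy OR NOT cool)
  T F F F  ✗ fails (south OR cool)
  T F F T  ✓ satisfies all
  T F T F  ✗ fails (NOT red OR NOT south)
  T F T T  ✗ fails (NOT red OR NOT south)
  T T F F  ✗ fails (south OR cool)
  T T F T  ✗ fails (NOT cool OR NOT red OR NOT navy)
  T T T F  ✗ fails (NOT red OR NOT south)
  T T T T  ✗ fails (NOT cool OR NOT red OR NOT navy)
3 of the 16 rows are models.

3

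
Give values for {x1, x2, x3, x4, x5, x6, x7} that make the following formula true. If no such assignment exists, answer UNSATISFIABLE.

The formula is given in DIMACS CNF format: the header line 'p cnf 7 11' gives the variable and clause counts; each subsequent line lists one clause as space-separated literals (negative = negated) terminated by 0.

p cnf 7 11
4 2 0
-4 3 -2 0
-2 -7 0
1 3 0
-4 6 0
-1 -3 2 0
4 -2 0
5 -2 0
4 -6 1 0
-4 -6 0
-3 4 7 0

UNSATISFIABLE

Suppose x4 = True.
Unit clause (x6) forces x6 = True.
That conflicts with the unit clause (¬x6).
Undo x4 and try x4 = False.
Unit clause (x2) forces x2 = True.
That conflicts with the unit clause (¬x2).
Both values of x4 lead to a conflict.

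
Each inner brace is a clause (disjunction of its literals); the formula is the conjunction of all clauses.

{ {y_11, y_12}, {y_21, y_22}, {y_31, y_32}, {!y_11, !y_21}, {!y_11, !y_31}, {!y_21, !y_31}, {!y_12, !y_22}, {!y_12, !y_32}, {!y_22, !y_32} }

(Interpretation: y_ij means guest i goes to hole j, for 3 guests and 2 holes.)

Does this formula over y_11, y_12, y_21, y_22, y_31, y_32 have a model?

No, unsatisfiable

Case y_11 = true:
Unit clause (!y_21) forces y_21 = false.
Unit clause (y_22) forces y_22 = true.
Unit clause (!y_31) forces y_31 = false.
Unit clause (y_32) forces y_32 = true.
That conflicts with the unit clause (!y_32).
That branch fails; take y_11 = false instead.
Unit clause (y_12) forces y_12 = true.
Unit clause (!y_22) forces y_22 = false.
Unit clause (y_21) forces y_21 = true.
Unit clause (!y_31) forces y_31 = false.
Unit clause (y_32) forces y_32 = true.
That conflicts with the unit clause (!y_32).
Both values of y_11 lead to a conflict.
No assignment satisfies every clause.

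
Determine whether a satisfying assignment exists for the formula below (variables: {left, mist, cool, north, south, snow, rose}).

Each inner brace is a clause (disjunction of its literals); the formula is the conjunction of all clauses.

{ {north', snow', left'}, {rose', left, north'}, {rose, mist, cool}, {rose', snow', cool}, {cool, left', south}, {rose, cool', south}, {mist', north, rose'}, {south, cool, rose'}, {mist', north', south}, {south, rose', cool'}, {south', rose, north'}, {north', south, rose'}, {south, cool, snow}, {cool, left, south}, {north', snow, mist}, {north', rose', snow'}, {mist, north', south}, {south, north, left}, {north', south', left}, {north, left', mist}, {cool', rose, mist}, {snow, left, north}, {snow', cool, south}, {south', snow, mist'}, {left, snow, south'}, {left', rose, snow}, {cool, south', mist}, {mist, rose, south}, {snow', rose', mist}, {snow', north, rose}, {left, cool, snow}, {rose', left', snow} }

Branch on north: set north = 0.
Branch on mist: set mist = 0.
Unit clause (left') forces left = 0.
Unit clause (south) forces south = 1.
Unit clause (snow) forces snow = 1.
Unit clause (cool) forces cool = 1.
Unit clause (rose) forces rose = 1.
Now (rose') is unsatisfied and unit — conflict.
Backtrack on mist: now try mist = 1.
Unit clause (rose') forces rose = 0.
Unit clause (snow') forces snow = 0.
Unit clause (left) forces left = 1.
Now (left') is unsatisfied and unit — conflict.
Either choice for mist ends in contradiction.
Backtrack on north: now try north = 1.
Branch on snow: set snow = 0.
Unit clause (mist) forces mist = 1.
Unit clause (south) forces south = 1.
Now (south') is unsatisfied and unit — conflict.
Backtrack on snow: now try snow = 1.
Unit clause (left') forces left = 0.
Unit clause (rose') forces rose = 0.
Unit clause (south') forces south = 0.
Unit clause (cool') forces cool = 0.
Now (cool) is unsatisfied and unit — conflict.
Either choice for snow ends in contradiction.
Either choice for north ends in contradiction.
No assignment satisfies every clause.

No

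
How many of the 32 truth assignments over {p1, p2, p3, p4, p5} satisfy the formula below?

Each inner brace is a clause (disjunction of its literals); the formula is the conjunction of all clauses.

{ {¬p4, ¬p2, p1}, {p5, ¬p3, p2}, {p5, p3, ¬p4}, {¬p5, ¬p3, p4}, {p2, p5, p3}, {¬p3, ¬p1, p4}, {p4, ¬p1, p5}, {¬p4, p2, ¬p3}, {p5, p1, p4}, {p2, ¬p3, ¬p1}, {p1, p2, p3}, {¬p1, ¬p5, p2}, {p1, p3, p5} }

5

There are 2^5 = 32 truth assignments over (p1, p2, p3, p4, p5).
Split on p4. With p4 = True, the clauses containing p4 are satisfied and ¬p4 drops from the rest; 3 of the 2^4 = 16 assignments to the other variables satisfy what remains.
With p4 = False, by the same count on the reduced clause set, 2 assignments work.
Total: 3 + 2 = 5.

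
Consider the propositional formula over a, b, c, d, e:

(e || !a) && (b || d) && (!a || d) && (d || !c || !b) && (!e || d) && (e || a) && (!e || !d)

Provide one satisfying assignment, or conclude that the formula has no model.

Branch on e: set e = true.
Unit clause (d) forces d = true.
But (!d) is also a unit clause — contradiction.
Backtrack on e: now try e = false.
Unit clause (!a) forces a = false.
But (a) is also a unit clause — contradiction.
Either choice for e ends in contradiction.

UNSATISFIABLE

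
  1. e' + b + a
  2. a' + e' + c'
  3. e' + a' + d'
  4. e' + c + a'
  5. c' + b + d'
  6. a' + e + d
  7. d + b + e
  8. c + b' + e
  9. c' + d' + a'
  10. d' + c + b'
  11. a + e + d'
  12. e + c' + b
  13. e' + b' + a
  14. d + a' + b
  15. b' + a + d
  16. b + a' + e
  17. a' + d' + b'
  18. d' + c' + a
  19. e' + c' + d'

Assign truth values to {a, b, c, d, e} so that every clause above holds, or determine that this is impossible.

Branch on e: set e = 0.
Branch on a: set a = 0.
Unit clause (d') forces d = 0.
Unit clause (b) forces b = 1.
That conflicts with the unit clause (b').
That branch fails; take a = 1 instead.
Unit clause (d) forces d = 1.
Unit clause (c') forces c = 0.
Unit clause (b') forces b = 0.
That conflicts with the unit clause (b).
Either choice for a ends in contradiction.
That branch fails; take e = 1 instead.
Branch on b: set b = 1.
Unit clause (a) forces a = 1.
Unit clause (c') forces c = 0.
That conflicts with the unit clause (c).
That branch fails; take b = 0 instead.
Unit clause (a) forces a = 1.
Unit clause (c') forces c = 0.
That conflicts with the unit clause (c).
Either choice for b ends in contradiction.
Either choice for e ends in contradiction.

UNSATISFIABLE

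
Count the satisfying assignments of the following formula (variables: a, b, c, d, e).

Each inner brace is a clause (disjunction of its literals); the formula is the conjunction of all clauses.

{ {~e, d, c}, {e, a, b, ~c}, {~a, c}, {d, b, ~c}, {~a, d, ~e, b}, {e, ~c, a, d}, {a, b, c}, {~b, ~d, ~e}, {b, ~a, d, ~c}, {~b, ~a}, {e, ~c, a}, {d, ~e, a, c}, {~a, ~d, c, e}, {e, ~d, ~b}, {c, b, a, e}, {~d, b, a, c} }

5

There are 2^5 = 32 truth assignments over (a, b, c, d, e).
Split on d. With d = 1, the clauses containing d are satisfied and ~d drops from the rest; 3 of the 2^4 = 16 assignments to the other variables satisfy what remains.
With d = 0, by the same count on the reduced clause set, 2 assignments work.
(One model: a=F, b=F, c=T, d=T, e=T.)
Total: 3 + 2 = 5.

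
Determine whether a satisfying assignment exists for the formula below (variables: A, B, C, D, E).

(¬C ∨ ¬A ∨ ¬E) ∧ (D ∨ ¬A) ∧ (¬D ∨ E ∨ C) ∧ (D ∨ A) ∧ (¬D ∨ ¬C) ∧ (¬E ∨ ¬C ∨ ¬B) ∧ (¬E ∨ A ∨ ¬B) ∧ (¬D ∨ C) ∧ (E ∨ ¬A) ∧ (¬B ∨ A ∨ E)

No, unsatisfiable

Suppose D = True.
Unit clause (¬C) forces C = False.
That conflicts with the unit clause (C).
Backtrack on D: now try D = False.
Unit clause (¬A) forces A = False.
That conflicts with the unit clause (A).
Either choice for D ends in contradiction.
No assignment satisfies every clause.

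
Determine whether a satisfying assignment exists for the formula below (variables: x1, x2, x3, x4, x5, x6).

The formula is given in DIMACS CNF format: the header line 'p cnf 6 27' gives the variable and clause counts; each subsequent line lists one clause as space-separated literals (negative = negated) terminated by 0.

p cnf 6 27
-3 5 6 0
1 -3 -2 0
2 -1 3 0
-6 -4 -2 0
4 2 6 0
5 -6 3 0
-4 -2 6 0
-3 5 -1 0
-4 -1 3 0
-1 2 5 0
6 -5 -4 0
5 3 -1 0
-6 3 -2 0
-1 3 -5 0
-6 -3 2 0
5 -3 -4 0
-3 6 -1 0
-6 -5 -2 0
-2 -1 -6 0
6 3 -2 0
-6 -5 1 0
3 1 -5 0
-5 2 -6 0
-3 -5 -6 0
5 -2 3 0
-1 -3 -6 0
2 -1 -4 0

Try x3 = False.
Try x2 = False.
From the singleton clause (¬x1), x1 = False.
From the singleton clause (¬x5), x5 = False.
From the singleton clause (¬x6), x6 = False.
From the singleton clause (x4), x4 = True.
All clauses are satisfied.
A satisfying assignment: x1=False; x2=False; x3=False; x4=True; x5=False; x6=False.

Satisfiable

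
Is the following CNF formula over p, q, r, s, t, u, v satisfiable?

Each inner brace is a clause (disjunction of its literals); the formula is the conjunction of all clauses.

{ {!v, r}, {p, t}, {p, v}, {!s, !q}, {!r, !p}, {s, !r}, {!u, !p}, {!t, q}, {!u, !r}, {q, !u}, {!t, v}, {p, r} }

Yes, satisfiable

Suppose v = false.
The clause (p) is unit, so p = true.
The clause (!r) is unit, so r = false.
The clause (!u) is unit, so u = false.
The clause (!t) is unit, so t = false.
Suppose s = false.
No clause remains; q is free.
A satisfying assignment: p: true, q: false, r: false, s: false, t: false, u: false, v: false.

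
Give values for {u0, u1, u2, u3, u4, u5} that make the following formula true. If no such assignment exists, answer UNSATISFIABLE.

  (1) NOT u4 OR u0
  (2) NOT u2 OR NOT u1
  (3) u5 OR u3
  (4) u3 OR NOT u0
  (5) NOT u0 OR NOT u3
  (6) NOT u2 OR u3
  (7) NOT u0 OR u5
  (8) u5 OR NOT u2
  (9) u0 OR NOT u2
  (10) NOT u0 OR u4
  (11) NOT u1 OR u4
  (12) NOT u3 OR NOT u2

Suppose u4 = false.
From the singleton clause (NOT u0), u0 = false.
From the singleton clause (NOT u2), u2 = false.
From the singleton clause (NOT u1), u1 = false.
Suppose u5 = true.
Every clause is now satisfied; u3 is unconstrained.

u0: false,  u1: false,  u2: false,  u3: true,  u4: false,  u5: true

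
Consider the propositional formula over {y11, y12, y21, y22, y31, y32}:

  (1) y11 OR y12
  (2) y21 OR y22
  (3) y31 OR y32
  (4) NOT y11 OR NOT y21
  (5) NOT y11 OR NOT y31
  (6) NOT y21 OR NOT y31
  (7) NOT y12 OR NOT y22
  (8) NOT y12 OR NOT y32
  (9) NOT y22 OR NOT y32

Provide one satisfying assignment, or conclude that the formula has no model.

UNSATISFIABLE

Branch on y11: set y11 = true.
(NOT y21) alone gives y21 = false.
(y22) alone gives y22 = true.
(NOT y31) alone gives y31 = false.
(y32) alone gives y32 = true.
That conflicts with the unit clause (NOT y32).
Backtrack on y11: now try y11 = false.
(y12) alone gives y12 = true.
(NOT y22) alone gives y22 = false.
(y21) alone gives y21 = true.
(NOT y31) alone gives y31 = false.
(y32) alone gives y32 = true.
That conflicts with the unit clause (NOT y32).
Both values of y11 lead to a conflict.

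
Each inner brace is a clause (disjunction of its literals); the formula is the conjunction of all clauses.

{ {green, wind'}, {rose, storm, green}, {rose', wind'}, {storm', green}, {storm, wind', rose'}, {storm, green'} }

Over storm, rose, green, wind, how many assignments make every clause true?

There are 2^4 = 16 truth assignments over (storm, rose, green, wind).
Check each against the 6 clauses (columns in the order storm, rose, green, wind):
  F F F F  ✗ fails (rose + storm + green)
  F F F T  ✗ fails (green + wind')
  F F T F  ✗ fails (storm + green')
  F F T T  ✗ fails (storm + green')
  F T F F  ✓ satisfies all
  F T F T  ✗ fails (green + wind')
  F T T F  ✗ fails (storm + green')
  F T T T  ✗ fails (rose' + wind')
  T F F F  ✗ fails (storm' + green)
  T F F T  ✗ fails (green + wind')
  T F T F  ✓ satisfies all
  T F T T  ✓ satisfies all
  T T F F  ✗ fails (storm' + green)
  T T F T  ✗ fails (green + wind')
  T T T F  ✓ satisfies all
  T T T T  ✗ fails (rose' + wind')
4 of the 16 rows are models.

4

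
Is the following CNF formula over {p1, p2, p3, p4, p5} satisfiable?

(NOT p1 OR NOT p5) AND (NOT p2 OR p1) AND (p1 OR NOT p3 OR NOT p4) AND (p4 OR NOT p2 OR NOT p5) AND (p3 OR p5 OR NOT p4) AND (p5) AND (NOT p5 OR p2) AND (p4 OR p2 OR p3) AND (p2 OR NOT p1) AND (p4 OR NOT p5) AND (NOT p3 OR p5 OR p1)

From the singleton clause (p5), p5 = true.
From the singleton clause (NOT p1), p1 = false.
From the singleton clause (NOT p2), p2 = false.
That conflicts with the unit clause (p2).
No assignment satisfies every clause.

Unsatisfiable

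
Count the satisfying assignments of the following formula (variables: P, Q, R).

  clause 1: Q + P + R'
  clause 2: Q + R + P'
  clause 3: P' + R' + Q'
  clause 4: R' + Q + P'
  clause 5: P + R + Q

3

There are 2^3 = 8 truth assignments over (P, Q, R).
Split on P. With P = 1, the clauses containing P are satisfied and P' drops from the rest; 1 of the 2^2 = 4 assignments to the other variables satisfy what remains.
With P = 0, by the same count on the reduced clause set, 2 assignments work.
(One model: P=F, Q=T, R=F.)
Total: 1 + 2 = 3.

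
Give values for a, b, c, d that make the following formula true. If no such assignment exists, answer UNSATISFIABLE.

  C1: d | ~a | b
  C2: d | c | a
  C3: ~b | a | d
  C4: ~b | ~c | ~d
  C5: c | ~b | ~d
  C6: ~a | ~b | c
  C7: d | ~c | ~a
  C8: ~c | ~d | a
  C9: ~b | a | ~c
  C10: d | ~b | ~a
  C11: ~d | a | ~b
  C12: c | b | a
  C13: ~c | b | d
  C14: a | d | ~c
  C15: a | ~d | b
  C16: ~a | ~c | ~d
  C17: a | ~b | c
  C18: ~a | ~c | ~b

Suppose d = 1.
Suppose b = 0.
From the singleton clause (a), a = 1.
From the singleton clause (~c), c = 0.
This assignment satisfies each clause.

a=1,  b=0,  c=0,  d=1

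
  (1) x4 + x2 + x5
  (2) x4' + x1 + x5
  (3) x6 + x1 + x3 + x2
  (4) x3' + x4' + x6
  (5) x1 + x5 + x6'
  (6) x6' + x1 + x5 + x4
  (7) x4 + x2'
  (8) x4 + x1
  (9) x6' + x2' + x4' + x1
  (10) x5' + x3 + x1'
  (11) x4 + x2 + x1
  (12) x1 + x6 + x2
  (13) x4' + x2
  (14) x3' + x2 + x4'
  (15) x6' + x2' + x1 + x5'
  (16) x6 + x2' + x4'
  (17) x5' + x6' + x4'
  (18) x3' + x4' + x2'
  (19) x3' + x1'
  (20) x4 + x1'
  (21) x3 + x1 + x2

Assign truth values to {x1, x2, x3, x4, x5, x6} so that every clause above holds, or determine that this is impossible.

Case x4 = 1:
(x2) alone gives x2 = 1.
(x6) alone gives x6 = 1.
(x1) alone gives x1 = 1.
(x5') alone gives x5 = 0.
(x3') alone gives x3 = 0.
All clauses are satisfied.

x1: 1; x2: 1; x3: 0; x4: 1; x5: 0; x6: 1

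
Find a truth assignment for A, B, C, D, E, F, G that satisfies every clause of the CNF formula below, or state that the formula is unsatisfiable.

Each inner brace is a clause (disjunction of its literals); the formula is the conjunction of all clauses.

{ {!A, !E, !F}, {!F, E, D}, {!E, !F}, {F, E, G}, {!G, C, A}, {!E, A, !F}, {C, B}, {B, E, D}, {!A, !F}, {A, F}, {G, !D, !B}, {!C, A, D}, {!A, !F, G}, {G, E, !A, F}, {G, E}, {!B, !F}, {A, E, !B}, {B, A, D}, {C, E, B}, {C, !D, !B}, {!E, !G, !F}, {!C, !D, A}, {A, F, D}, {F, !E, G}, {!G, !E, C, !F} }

Try E = false.
(G) alone gives G = true.
Try F = false.
(A) alone gives A = true.
Try C = true.
Try B = true.
No clause remains; D is free.

A ↦ true,  B ↦ true,  C ↦ true,  D ↦ false,  E ↦ false,  F ↦ false,  G ↦ true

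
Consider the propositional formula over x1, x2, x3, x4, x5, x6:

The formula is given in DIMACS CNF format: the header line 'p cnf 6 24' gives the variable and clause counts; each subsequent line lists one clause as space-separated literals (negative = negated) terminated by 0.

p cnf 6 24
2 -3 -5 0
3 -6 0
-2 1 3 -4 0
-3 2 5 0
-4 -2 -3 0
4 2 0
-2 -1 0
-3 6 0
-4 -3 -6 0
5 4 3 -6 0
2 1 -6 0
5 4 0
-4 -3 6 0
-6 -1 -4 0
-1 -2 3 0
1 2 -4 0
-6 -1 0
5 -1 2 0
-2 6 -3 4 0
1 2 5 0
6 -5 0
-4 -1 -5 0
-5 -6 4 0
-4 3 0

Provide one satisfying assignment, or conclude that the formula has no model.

Case x3 = True:
(x6) alone gives x6 = True.
(¬x4) alone gives x4 = False.
(x2) alone gives x2 = True.
(¬x1) alone gives x1 = False.
(x5) alone gives x5 = True.
That conflicts with the unit clause (¬x5).
That branch fails; take x3 = False instead.
(¬x6) alone gives x6 = False.
(¬x5) alone gives x5 = False.
(x4) alone gives x4 = True.
That conflicts with the unit clause (¬x4).
Both values of x3 lead to a conflict.

UNSATISFIABLE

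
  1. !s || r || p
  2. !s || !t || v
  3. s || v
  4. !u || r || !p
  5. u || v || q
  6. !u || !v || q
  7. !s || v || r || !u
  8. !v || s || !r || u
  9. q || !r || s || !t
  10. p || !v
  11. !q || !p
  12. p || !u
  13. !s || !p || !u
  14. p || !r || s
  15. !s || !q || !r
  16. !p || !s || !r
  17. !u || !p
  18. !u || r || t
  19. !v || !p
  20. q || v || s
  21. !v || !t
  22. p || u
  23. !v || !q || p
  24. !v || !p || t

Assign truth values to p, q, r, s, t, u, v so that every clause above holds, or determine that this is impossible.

Branch on s: set s = true.
Branch on r: set r = true.
The clause (!q) is unit, so q = false.
The clause (!p) is unit, so p = false.
The clause (!v) is unit, so v = false.
The clause (!t) is unit, so t = false.
The clause (u) is unit, so u = true.
That conflicts with the unit clause (!u).
So r must be the other value — set r = false.
The clause (p) is unit, so p = true.
The clause (!u) is unit, so u = false.
The clause (!q) is unit, so q = false.
The clause (v) is unit, so v = true.
That conflicts with the unit clause (!v).
Neither r = true nor r = false works.
So s must be the other value — set s = false.
The clause (v) is unit, so v = true.
The clause (p) is unit, so p = true.
That conflicts with the unit clause (!p).
Neither s = true nor s = false works.

UNSATISFIABLE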